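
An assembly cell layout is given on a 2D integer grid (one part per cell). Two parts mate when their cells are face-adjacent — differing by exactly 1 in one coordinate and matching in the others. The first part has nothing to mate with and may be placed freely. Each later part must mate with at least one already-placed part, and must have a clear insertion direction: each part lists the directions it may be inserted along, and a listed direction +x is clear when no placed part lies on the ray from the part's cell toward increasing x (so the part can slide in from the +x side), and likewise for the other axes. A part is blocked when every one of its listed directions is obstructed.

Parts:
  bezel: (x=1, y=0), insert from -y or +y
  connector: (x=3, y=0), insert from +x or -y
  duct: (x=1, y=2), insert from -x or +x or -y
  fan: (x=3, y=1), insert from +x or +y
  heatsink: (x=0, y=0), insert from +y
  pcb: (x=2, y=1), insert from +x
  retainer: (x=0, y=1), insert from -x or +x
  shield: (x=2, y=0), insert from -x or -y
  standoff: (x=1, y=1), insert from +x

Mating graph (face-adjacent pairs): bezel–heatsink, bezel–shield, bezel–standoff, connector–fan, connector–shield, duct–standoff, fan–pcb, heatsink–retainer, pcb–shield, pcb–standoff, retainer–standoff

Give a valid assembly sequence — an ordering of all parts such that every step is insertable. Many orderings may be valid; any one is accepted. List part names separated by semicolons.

1. duct@(1, 2) [-x clear] — {duct}
2. standoff@(1, 1) [+x clear] — {duct, standoff}
3. bezel@(1, 0) [-y clear] — {bezel, duct, standoff}
4. shield@(2, 0) [-y clear] — {bezel, duct, shield, standoff}
5. heatsink@(0, 0) [+y clear] — {bezel, duct, heatsink, shield, standoff}
6. retainer@(0, 1) [-x clear] — {bezel, duct, heatsink, retainer, shield, standoff}
7. pcb@(2, 1) [+x clear] — {bezel, duct, heatsink, pcb, retainer, shield, standoff}
8. connector@(3, 0) [+x clear] — {bezel, connector, duct, heatsink, pcb, retainer, shield, standoff}
9. fan@(3, 1) [+x clear] — {bezel, connector, duct, fan, heatsink, pcb, retainer, shield, standoff}

duct; standoff; bezel; shield; heatsink; retainer; pcb; connector; fan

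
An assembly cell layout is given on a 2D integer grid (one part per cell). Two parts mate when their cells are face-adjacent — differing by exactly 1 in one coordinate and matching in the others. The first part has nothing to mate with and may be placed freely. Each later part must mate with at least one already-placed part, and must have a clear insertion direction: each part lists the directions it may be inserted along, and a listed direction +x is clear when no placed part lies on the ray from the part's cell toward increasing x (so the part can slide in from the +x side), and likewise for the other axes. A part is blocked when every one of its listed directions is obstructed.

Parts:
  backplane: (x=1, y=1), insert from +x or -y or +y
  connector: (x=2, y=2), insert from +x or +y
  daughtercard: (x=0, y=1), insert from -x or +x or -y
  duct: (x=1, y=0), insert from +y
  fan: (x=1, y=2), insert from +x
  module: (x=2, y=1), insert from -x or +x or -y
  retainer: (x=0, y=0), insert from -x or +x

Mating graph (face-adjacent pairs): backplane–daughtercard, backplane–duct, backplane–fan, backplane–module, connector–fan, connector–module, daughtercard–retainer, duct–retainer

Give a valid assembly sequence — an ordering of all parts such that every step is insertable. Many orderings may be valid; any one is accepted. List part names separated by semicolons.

1. duct@(1, 0) [+y clear] — {duct}
2. backplane@(1, 1) [+x clear] — {backplane, duct}
3. daughtercard@(0, 1) [-x clear] — {backplane, daughtercard, duct}
4. module@(2, 1) [+x clear] — {backplane, daughtercard, duct, module}
5. fan@(1, 2) [+x clear] — {backplane, daughtercard, duct, fan, module}
6. retainer@(0, 0) [-x clear] — {backplane, daughtercard, duct, fan, module, retainer}
7. connector@(2, 2) [+x clear] — {backplane, connector, daughtercard, duct, fan, module, retainer}

duct; backplane; daughtercard; module; fan; retainer; connector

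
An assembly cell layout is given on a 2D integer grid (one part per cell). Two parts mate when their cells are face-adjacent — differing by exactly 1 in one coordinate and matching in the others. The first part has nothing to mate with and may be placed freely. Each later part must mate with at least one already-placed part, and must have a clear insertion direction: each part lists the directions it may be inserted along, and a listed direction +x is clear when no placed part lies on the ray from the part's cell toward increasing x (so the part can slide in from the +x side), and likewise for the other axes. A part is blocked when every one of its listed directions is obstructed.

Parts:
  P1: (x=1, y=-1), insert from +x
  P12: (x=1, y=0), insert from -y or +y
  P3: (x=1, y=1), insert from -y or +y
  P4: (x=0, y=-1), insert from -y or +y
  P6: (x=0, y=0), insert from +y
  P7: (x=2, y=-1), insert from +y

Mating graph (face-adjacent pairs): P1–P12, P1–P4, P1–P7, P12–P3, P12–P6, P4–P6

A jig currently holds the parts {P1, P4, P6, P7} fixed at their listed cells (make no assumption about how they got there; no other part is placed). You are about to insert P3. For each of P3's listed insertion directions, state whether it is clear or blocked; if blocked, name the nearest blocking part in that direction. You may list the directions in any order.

-y: nearest on ray is P1@(1, -1) ⇒ blocked
+y: ray from P3(1, 1) has no placed part ⇒ clear

+y: clear; -y: blocked by P1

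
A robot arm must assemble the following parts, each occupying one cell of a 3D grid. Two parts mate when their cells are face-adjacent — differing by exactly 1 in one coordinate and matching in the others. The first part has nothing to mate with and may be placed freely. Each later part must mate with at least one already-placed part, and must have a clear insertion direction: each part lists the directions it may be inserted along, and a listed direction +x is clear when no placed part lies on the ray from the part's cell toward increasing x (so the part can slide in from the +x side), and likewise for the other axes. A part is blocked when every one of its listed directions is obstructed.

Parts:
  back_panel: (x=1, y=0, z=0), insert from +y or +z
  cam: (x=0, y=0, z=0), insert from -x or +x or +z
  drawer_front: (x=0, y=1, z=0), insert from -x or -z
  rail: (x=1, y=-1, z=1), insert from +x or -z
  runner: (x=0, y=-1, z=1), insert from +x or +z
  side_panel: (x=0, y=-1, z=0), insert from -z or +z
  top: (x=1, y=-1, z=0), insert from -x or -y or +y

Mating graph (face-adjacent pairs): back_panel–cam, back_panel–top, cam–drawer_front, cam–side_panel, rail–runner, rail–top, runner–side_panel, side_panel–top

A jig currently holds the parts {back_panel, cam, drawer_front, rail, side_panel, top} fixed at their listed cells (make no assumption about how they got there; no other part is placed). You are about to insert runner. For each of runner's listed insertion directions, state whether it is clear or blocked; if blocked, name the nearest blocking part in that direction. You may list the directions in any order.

+x: blocked by rail; +z: clear

+x: nearest on ray is rail@(1, -1, 1) ⇒ blocked
+z: ray from runner(0, -1, 1) has no placed part ⇒ clear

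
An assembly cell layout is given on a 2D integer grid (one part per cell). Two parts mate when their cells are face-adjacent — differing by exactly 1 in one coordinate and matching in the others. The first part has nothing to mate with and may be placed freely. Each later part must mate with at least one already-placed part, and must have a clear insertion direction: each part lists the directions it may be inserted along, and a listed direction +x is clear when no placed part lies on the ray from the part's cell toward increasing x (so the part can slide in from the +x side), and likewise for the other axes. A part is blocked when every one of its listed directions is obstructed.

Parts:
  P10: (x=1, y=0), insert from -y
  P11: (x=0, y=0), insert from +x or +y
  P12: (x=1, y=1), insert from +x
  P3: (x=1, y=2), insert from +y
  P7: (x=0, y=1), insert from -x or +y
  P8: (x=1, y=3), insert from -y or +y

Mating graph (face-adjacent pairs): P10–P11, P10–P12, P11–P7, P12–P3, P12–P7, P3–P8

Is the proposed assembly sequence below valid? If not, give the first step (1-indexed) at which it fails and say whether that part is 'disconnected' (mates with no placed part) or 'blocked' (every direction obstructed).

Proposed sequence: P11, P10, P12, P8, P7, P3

Invalid at step 4 (disconnected)

1. P11@(0, 0) [+x clear] — {P11}
2. P10@(1, 0) [-y clear] — {P10, P11}
3. P12@(1, 1) [+x clear] — {P10, P11, P12}
4. P8@(1, 3) — no placed neighbour ⇒ disconnected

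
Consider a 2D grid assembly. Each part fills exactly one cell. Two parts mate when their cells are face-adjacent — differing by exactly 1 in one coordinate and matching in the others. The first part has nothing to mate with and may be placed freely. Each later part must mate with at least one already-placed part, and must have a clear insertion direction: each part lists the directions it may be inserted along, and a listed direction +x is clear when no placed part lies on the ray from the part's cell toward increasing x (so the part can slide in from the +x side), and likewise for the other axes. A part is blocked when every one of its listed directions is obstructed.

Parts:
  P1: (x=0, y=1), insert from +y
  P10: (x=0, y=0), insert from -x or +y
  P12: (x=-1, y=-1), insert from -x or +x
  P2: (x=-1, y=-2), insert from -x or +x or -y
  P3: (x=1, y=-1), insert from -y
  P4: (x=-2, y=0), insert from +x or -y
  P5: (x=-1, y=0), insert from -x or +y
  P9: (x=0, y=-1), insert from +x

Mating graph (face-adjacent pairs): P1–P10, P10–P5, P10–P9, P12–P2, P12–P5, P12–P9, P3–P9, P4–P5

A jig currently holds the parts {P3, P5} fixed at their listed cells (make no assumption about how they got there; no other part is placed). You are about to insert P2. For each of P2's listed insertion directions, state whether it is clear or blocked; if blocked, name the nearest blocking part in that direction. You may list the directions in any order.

-x: ray from P2(-1, -2) has no placed part ⇒ clear
+x: ray from P2(-1, -2) has no placed part ⇒ clear
-y: ray from P2(-1, -2) has no placed part ⇒ clear

+x: clear; -x: clear; -y: clear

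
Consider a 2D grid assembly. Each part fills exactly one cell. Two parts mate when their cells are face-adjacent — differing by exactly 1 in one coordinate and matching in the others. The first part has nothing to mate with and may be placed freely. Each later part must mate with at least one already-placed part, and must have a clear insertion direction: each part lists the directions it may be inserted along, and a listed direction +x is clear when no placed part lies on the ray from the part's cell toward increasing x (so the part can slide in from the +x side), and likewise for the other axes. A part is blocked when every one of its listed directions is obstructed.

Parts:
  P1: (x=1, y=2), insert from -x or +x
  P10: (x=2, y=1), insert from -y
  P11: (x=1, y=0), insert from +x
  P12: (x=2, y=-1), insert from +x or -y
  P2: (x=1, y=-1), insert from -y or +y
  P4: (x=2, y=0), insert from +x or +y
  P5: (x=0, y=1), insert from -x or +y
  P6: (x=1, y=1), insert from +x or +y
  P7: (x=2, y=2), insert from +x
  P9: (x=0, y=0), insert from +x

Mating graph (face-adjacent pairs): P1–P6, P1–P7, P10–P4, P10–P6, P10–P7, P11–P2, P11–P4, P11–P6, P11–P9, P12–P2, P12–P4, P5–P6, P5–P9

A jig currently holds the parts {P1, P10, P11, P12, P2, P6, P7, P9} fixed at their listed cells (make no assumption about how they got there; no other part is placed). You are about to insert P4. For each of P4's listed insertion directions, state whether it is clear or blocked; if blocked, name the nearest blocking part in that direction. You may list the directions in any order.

+x: clear; +y: blocked by P10

+x: ray from P4(2, 0) has no placed part ⇒ clear
+y: nearest on ray is P10@(2, 1) ⇒ blocked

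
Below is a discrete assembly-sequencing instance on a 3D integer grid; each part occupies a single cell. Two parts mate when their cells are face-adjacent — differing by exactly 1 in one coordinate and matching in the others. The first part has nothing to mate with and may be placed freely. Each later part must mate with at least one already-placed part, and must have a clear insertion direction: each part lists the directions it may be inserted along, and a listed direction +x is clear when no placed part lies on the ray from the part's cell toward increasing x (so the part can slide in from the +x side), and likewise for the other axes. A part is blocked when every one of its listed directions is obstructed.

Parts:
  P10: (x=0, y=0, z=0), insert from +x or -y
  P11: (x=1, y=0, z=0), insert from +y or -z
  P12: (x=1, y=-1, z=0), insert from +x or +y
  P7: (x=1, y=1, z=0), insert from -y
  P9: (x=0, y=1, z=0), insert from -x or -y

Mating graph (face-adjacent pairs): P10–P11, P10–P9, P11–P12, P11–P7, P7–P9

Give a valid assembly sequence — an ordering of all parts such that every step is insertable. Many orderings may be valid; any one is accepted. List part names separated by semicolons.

1. P9@(0, 1, 0) [-x clear] — {P9}
2. P10@(0, 0, 0) [+x clear] — {P10, P9}
3. P7@(1, 1, 0) [-y clear] — {P10, P7, P9}
4. P11@(1, 0, 0) [-z clear] — {P10, P11, P7, P9}
5. P12@(1, -1, 0) [+x clear] — {P10, P11, P12, P7, P9}

P9; P10; P7; P11; P12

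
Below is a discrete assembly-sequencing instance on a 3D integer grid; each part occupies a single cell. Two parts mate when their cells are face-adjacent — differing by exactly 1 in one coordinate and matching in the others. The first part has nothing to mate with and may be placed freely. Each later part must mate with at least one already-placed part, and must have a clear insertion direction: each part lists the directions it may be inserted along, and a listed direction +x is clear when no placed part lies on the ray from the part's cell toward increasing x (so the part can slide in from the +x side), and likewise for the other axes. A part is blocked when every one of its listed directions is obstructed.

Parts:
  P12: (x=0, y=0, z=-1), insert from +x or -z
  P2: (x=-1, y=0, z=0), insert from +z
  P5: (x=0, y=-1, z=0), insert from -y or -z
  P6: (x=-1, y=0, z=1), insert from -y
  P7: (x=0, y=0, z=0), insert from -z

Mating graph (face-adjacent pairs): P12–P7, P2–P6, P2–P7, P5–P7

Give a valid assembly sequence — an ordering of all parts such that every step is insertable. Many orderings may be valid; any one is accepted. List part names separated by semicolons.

1. P2@(-1, 0, 0) [+z clear] — {P2}
2. P7@(0, 0, 0) [-z clear] — {P2, P7}
3. P6@(-1, 0, 1) [-y clear] — {P2, P6, P7}
4. P12@(0, 0, -1) [+x clear] — {P12, P2, P6, P7}
5. P5@(0, -1, 0) [-y clear] — {P12, P2, P5, P6, P7}

P2; P7; P6; P12; P5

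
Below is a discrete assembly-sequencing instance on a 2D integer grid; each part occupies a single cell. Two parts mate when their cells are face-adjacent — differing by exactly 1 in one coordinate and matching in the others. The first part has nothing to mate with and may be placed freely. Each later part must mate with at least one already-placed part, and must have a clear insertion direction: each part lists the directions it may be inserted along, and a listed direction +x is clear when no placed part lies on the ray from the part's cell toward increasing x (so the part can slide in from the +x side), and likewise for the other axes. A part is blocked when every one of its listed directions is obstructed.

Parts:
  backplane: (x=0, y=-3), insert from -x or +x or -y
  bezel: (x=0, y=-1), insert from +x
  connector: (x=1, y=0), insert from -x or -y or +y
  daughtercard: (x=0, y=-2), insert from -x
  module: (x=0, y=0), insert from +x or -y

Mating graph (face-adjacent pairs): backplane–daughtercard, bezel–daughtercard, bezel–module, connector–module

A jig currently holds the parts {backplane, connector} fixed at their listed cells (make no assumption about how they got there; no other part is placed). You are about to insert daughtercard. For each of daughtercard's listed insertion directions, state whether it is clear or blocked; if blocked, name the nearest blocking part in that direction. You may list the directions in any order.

-x: ray from daughtercard(0, -2) has no placed part ⇒ clear

-x: clear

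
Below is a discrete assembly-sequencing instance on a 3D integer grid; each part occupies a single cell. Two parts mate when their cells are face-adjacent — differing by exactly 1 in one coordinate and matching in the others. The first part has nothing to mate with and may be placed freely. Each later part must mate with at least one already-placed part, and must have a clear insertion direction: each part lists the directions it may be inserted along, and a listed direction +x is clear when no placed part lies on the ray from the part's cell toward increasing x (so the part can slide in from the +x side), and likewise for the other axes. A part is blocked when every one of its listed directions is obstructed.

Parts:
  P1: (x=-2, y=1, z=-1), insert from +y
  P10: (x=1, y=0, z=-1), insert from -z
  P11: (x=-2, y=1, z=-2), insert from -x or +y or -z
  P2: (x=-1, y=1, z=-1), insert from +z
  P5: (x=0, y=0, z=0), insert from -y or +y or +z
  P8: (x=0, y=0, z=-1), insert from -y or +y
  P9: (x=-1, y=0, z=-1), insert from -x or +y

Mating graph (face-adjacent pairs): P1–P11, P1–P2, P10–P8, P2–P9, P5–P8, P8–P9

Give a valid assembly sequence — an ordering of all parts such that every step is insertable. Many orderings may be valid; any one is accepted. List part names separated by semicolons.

1. P8@(0, 0, -1) [-y clear] — {P8}
2. P10@(1, 0, -1) [-z clear] — {P10, P8}
3. P9@(-1, 0, -1) [-x clear] — {P10, P8, P9}
4. P2@(-1, 1, -1) [+z clear] — {P10, P2, P8, P9}
5. P1@(-2, 1, -1) [+y clear] — {P1, P10, P2, P8, P9}
6. P11@(-2, 1, -2) [-x clear] — {P1, P10, P11, P2, P8, P9}
7. P5@(0, 0, 0) [-y clear] — {P1, P10, P11, P2, P5, P8, P9}

P8; P10; P9; P2; P1; P11; P5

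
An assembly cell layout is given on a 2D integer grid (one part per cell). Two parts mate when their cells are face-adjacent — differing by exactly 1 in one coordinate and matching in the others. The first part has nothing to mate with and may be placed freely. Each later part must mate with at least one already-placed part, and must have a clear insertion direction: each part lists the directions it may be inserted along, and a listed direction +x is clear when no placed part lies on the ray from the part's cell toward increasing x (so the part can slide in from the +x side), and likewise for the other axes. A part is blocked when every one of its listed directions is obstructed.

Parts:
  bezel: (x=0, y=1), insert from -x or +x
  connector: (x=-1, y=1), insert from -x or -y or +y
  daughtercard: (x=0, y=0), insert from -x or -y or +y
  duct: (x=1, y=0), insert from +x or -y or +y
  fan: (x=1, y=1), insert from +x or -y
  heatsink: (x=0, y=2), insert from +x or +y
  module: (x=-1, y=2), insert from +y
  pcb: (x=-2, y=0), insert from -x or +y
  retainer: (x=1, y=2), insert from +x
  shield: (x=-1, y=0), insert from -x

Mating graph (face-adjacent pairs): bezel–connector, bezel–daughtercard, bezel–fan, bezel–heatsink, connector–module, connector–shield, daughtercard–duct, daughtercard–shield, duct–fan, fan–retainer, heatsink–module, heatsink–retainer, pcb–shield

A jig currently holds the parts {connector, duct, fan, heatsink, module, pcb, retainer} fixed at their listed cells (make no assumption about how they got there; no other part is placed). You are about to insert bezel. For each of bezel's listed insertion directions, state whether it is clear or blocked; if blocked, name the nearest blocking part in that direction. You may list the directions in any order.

+x: blocked by fan; -x: blocked by connector

-x: nearest on ray is connector@(-1, 1) ⇒ blocked
+x: nearest on ray is fan@(1, 1) ⇒ blocked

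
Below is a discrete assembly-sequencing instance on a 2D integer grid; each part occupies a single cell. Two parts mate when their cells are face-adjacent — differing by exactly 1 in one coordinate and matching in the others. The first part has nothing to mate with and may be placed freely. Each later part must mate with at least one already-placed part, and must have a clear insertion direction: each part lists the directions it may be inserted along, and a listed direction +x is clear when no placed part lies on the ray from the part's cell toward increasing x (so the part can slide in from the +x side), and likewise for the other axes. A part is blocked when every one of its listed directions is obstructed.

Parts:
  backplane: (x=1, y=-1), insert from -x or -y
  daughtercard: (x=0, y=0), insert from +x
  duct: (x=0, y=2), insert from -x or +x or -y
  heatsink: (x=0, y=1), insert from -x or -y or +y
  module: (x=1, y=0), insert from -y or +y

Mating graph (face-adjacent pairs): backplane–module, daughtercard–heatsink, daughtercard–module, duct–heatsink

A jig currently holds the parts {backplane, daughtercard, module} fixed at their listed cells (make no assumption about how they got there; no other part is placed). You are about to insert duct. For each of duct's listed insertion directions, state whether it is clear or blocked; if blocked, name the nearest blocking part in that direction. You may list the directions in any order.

-x: ray from duct(0, 2) has no placed part ⇒ clear
+x: ray from duct(0, 2) has no placed part ⇒ clear
-y: nearest on ray is daughtercard@(0, 0) ⇒ blocked

+x: clear; -x: clear; -y: blocked by daughtercard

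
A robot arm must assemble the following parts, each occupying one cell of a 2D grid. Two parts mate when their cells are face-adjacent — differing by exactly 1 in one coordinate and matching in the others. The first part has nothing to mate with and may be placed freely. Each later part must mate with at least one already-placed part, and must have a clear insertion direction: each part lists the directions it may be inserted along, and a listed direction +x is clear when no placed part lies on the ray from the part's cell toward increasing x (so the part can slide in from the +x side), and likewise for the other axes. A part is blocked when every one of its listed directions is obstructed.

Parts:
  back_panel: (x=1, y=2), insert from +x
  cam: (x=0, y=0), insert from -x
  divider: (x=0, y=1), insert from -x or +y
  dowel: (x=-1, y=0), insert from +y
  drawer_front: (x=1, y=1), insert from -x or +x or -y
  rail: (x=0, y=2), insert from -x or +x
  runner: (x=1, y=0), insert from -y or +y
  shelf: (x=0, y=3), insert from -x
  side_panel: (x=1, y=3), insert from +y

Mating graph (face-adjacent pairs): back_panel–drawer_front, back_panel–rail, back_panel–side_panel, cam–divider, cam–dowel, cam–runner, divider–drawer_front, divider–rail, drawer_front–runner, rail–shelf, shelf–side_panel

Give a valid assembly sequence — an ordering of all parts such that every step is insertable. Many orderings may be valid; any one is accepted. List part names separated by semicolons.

1. divider@(0, 1) [-x clear] — {divider}
2. cam@(0, 0) [-x clear] — {cam, divider}
3. runner@(1, 0) [-y clear] — {cam, divider, runner}
4. rail@(0, 2) [-x clear] — {cam, divider, rail, runner}
5. shelf@(0, 3) [-x clear] — {cam, divider, rail, runner, shelf}
6. back_panel@(1, 2) [+x clear] — {back_panel, cam, divider, rail, runner, shelf}
7. drawer_front@(1, 1) [+x clear] — {back_panel, cam, divider, drawer_front, rail, runner, shelf}
8. side_panel@(1, 3) [+y clear] — {back_panel, cam, divider, drawer_front, rail, runner, shelf, side_panel}
9. dowel@(-1, 0) [+y clear] — {back_panel, cam, divider, dowel, drawer_front, rail, runner, shelf, side_panel}

divider; cam; runner; rail; shelf; back_panel; drawer_front; side_panel; dowel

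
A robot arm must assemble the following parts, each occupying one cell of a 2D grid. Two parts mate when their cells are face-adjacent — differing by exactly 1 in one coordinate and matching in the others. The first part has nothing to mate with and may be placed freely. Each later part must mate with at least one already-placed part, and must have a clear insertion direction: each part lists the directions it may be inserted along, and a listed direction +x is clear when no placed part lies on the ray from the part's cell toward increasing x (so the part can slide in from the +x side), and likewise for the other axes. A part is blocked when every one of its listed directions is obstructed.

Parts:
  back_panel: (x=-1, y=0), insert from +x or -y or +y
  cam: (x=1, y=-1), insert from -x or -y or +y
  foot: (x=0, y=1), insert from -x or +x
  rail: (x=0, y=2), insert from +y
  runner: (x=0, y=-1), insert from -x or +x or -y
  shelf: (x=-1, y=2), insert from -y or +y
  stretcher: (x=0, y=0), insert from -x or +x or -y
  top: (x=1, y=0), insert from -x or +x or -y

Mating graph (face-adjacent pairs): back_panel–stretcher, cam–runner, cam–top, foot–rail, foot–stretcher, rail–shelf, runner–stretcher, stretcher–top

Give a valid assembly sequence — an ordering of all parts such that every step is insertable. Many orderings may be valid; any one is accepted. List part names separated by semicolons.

rail; shelf; foot; stretcher; top; cam; back_panel; runner

1. rail@(0, 2) [+y clear] — {rail}
2. shelf@(-1, 2) [-y clear] — {rail, shelf}
3. foot@(0, 1) [-x clear] — {foot, rail, shelf}
4. stretcher@(0, 0) [-x clear] — {foot, rail, shelf, stretcher}
5. top@(1, 0) [+x clear] — {foot, rail, shelf, stretcher, top}
6. cam@(1, -1) [-x clear] — {cam, foot, rail, shelf, stretcher, top}
7. back_panel@(-1, 0) [-y clear] — {back_panel, cam, foot, rail, shelf, stretcher, top}
8. runner@(0, -1) [-x clear] — {back_panel, cam, foot, rail, runner, shelf, stretcher, top}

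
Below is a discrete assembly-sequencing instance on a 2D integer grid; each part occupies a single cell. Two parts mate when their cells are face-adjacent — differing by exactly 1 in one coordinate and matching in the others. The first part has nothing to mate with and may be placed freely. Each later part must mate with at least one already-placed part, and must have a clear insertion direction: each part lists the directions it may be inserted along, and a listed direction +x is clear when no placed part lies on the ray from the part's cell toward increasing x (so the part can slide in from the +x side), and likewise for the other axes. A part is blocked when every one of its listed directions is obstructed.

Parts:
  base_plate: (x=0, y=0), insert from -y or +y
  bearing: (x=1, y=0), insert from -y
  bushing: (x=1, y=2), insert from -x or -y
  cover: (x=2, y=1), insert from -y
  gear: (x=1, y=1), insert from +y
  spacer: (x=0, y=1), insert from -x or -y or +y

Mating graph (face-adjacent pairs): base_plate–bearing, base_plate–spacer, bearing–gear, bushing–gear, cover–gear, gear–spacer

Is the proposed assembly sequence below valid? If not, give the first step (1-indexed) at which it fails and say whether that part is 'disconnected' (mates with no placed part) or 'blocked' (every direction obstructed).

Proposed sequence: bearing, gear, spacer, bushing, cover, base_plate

1. bearing@(1, 0) [-y clear] — {bearing}
2. gear@(1, 1) [+y clear] — {bearing, gear}
3. spacer@(0, 1) [-x clear] — {bearing, gear, spacer}
4. bushing@(1, 2) [-x clear] — {bearing, bushing, gear, spacer}
5. cover@(2, 1) [-y clear] — {bearing, bushing, cover, gear, spacer}
6. base_plate@(0, 0) [-y clear] — {base_plate, bearing, bushing, cover, gear, spacer}

Valid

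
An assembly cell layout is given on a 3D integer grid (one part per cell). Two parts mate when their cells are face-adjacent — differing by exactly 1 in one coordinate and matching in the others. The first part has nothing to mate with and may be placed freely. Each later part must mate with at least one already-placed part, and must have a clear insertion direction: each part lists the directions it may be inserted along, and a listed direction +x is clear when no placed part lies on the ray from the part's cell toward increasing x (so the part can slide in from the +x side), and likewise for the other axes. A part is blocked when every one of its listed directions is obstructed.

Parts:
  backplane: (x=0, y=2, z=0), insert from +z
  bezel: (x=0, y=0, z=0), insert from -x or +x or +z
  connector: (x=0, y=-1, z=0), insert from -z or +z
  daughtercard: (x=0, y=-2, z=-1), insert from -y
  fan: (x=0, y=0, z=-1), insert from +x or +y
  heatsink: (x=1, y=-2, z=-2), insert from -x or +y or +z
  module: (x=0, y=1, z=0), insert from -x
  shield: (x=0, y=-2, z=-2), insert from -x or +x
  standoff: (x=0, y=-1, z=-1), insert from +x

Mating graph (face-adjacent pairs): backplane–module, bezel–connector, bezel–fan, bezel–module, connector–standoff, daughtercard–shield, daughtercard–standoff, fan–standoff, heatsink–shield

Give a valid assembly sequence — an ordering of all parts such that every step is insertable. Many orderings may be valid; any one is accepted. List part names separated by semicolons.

1. backplane@(0, 2, 0) [+z clear] — {backplane}
2. module@(0, 1, 0) [-x clear] — {backplane, module}
3. bezel@(0, 0, 0) [-x clear] — {backplane, bezel, module}
4. connector@(0, -1, 0) [-z clear] — {backplane, bezel, connector, module}
5. standoff@(0, -1, -1) [+x clear] — {backplane, bezel, connector, module, standoff}
6. daughtercard@(0, -2, -1) [-y clear] — {backplane, bezel, connector, daughtercard, module, standoff}
7. fan@(0, 0, -1) [+x clear] — {backplane, bezel, connector, daughtercard, fan, module, standoff}
8. shield@(0, -2, -2) [-x clear] — {backplane, bezel, connector, daughtercard, fan, module, shield, standoff}
9. heatsink@(1, -2, -2) [+y clear] — {backplane, bezel, connector, daughtercard, fan, heatsink, module, shield, standoff}

backplane; module; bezel; connector; standoff; daughtercard; fan; shield; heatsink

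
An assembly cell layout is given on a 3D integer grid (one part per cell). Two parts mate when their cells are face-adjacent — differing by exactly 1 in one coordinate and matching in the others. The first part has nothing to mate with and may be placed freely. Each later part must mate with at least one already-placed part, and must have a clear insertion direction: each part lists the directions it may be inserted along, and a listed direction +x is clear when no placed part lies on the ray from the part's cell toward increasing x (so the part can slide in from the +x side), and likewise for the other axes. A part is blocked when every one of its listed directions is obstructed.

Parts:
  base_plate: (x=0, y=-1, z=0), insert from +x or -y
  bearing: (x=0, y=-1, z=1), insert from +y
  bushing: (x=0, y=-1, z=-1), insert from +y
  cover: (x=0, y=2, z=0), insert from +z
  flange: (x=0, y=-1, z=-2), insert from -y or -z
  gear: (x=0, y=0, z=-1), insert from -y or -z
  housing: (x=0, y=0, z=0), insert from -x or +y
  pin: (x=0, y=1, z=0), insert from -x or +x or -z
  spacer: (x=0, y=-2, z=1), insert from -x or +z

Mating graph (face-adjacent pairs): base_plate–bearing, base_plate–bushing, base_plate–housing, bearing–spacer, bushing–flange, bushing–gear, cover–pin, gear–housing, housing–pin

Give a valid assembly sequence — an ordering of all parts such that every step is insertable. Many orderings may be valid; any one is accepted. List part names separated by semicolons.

flange; bushing; base_plate; housing; pin; cover; bearing; spacer; gear

1. flange@(0, -1, -2) [-y clear] — {flange}
2. bushing@(0, -1, -1) [+y clear] — {bushing, flange}
3. base_plate@(0, -1, 0) [+x clear] — {base_plate, bushing, flange}
4. housing@(0, 0, 0) [-x clear] — {base_plate, bushing, flange, housing}
5. pin@(0, 1, 0) [-x clear] — {base_plate, bushing, flange, housing, pin}
6. cover@(0, 2, 0) [+z clear] — {base_plate, bushing, cover, flange, housing, pin}
7. bearing@(0, -1, 1) [+y clear] — {base_plate, bearing, bushing, cover, flange, housing, pin}
8. spacer@(0, -2, 1) [-x clear] — {base_plate, bearing, bushing, cover, flange, housing, pin, spacer}
9. gear@(0, 0, -1) [-z clear] — {base_plate, bearing, bushing, cover, flange, gear, housing, pin, spacer}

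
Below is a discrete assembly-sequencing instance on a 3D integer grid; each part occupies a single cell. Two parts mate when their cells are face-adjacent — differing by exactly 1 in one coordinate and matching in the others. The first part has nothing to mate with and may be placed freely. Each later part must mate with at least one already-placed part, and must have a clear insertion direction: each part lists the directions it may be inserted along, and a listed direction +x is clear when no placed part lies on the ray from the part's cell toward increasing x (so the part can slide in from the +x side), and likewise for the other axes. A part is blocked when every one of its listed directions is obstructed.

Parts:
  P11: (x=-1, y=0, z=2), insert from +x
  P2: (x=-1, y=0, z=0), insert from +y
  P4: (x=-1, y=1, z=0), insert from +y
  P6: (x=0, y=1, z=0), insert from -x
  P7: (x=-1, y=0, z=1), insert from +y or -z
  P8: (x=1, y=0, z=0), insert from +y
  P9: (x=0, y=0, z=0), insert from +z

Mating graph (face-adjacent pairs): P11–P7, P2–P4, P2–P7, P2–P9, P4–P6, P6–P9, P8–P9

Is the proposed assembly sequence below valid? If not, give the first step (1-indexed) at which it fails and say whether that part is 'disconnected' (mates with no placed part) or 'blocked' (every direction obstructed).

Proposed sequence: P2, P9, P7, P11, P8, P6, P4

Valid

1. P2@(-1, 0, 0) [+y clear] — {P2}
2. P9@(0, 0, 0) [+z clear] — {P2, P9}
3. P7@(-1, 0, 1) [+y clear] — {P2, P7, P9}
4. P11@(-1, 0, 2) [+x clear] — {P11, P2, P7, P9}
5. P8@(1, 0, 0) [+y clear] — {P11, P2, P7, P8, P9}
6. P6@(0, 1, 0) [-x clear] — {P11, P2, P6, P7, P8, P9}
7. P4@(-1, 1, 0) [+y clear] — {P11, P2, P4, P6, P7, P8, P9}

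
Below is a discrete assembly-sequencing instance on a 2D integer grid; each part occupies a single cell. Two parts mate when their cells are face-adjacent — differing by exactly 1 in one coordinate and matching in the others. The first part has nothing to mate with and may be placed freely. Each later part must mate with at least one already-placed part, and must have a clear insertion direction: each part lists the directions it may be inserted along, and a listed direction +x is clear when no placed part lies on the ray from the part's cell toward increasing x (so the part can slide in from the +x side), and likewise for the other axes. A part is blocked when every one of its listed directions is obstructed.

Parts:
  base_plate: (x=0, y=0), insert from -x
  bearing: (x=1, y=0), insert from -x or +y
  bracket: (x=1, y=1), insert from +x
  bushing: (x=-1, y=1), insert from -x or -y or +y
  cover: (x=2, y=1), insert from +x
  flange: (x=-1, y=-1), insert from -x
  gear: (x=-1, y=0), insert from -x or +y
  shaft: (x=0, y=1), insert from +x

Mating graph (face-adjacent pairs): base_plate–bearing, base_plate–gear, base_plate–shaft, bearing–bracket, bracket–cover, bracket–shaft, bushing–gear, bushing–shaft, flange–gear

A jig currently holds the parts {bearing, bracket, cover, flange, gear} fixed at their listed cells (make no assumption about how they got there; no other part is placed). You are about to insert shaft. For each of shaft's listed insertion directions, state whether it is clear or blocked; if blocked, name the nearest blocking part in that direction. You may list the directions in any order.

+x: nearest on ray is bracket@(1, 1) ⇒ blocked

+x: blocked by bracket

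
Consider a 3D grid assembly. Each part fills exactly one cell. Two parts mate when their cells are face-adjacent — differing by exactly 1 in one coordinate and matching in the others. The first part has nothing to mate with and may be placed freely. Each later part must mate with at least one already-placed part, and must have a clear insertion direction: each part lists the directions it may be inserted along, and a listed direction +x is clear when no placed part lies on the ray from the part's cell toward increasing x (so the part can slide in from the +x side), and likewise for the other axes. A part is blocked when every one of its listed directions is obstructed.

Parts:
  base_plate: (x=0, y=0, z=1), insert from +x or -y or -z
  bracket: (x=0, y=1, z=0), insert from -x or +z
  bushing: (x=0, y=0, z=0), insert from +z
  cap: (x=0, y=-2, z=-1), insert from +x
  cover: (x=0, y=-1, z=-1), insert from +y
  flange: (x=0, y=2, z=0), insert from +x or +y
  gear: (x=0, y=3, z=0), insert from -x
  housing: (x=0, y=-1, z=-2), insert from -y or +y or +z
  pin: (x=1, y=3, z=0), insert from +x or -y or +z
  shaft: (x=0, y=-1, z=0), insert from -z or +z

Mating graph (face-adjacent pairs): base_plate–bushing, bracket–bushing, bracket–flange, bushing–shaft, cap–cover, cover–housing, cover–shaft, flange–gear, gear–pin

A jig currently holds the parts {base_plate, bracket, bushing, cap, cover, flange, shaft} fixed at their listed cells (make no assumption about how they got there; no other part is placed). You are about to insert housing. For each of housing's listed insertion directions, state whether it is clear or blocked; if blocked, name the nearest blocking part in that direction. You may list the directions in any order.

+y: clear; +z: blocked by cover; -y: clear

-y: ray from housing(0, -1, -2) has no placed part ⇒ clear
+y: ray from housing(0, -1, -2) has no placed part ⇒ clear
+z: nearest on ray is cover@(0, -1, -1) ⇒ blocked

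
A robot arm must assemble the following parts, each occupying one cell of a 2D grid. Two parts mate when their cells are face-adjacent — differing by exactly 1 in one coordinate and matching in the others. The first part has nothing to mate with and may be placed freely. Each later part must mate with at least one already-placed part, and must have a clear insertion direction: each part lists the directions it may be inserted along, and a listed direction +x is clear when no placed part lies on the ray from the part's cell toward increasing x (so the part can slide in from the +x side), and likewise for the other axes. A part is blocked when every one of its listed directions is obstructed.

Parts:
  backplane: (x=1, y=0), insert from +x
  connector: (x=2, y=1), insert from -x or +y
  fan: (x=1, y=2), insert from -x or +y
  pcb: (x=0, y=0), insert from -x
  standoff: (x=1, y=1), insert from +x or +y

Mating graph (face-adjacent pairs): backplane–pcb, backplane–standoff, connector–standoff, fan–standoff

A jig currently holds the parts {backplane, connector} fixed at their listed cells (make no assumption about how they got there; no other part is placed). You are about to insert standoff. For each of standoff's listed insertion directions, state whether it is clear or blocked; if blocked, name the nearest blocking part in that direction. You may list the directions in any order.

+x: blocked by connector; +y: clear

+x: nearest on ray is connector@(2, 1) ⇒ blocked
+y: ray from standoff(1, 1) has no placed part ⇒ clear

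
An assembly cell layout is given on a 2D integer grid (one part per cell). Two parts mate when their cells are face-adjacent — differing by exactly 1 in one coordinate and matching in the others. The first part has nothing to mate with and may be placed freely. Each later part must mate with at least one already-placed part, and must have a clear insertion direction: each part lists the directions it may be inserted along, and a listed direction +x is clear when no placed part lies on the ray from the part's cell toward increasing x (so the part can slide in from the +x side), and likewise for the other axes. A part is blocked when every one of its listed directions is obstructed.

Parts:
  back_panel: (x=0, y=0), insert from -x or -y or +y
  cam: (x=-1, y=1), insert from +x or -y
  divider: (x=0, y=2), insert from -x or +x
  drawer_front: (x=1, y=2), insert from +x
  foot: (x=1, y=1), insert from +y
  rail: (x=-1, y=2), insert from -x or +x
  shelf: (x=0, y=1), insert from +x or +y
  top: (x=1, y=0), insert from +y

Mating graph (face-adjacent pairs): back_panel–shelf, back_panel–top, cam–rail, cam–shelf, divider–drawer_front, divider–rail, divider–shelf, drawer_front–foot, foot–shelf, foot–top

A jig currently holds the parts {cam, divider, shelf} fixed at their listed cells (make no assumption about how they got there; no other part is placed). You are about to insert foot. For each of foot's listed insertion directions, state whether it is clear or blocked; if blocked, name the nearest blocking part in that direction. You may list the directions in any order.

+y: ray from foot(1, 1) has no placed part ⇒ clear

+y: clear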